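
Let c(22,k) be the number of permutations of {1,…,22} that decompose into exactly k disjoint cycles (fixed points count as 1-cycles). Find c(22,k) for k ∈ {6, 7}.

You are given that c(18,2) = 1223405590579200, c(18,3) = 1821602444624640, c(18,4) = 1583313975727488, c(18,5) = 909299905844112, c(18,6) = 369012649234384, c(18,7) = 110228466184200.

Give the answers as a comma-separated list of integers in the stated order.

83637381699544802976, 28939583397335447760

@19  (19,3):1821602444624640·18+1223405590579200→34012249593822720, (19,4):1583313975727488·18+1821602444624640→30321254007719424, (19,5):909299905844112·18+1583313975727488→17950712280921504, (19,6):369012649234384·18+909299905844112→7551527592063024, (19,7):110228466184200·18+369012649234384→2353125040549984
@20  (20,4):30321254007719424·19+34012249593822720→610116075740491776, (20,5):17950712280921504·19+30321254007719424→371384787345228000, (20,6):7551527592063024·19+17950712280921504→161429736530118960, (20,7):2353125040549984·19+7551527592063024→52260903362512720
@21  (21,5):371384787345228000·20+610116075740491776→8037811822645051776, (21,6):161429736530118960·20+371384787345228000→3599979517947607200, (21,7):52260903362512720·20+161429736530118960→1206647803780373360
@22  (22,6):3599979517947607200·21+8037811822645051776→83637381699544802976, (22,7):1206647803780373360·21+3599979517947607200→28939583397335447760
Read c(22,6) = 83637381699544802976, c(22,7) = 28939583397335447760.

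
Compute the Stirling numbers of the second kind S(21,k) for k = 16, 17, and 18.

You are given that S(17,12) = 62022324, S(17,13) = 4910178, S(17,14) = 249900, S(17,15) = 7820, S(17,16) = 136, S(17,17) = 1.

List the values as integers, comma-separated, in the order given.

809944464, 34952799, 1023435

@18  (18,13):4910178·13+62022324→125854638, (18,14):249900·14+4910178→8408778, (18,15):7820·15+249900→367200, (18,16):136·16+7820→9996, (18,17):1·17+136→153, (18,18):0·18+1→1
@19  (19,14):8408778·14+125854638→243577530, (19,15):367200·15+8408778→13916778, (19,16):9996·16+367200→527136, (19,17):153·17+9996→12597, (19,18):1·18+153→171
@20  (20,15):13916778·15+243577530→452329200, (20,16):527136·16+13916778→22350954, (20,17):12597·17+527136→741285, (20,18):171·18+12597→15675
@21  (21,16):22350954·16+452329200→809944464, (21,17):741285·17+22350954→34952799, (21,18):15675·18+741285→1023435
Read S(21,16) = 809944464, S(21,17) = 34952799, S(21,18) = 1023435.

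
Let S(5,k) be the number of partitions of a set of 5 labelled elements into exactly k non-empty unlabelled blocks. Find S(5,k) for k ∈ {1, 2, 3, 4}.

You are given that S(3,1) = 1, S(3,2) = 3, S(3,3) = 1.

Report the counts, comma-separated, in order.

i=4: T(4,1)=0+1·1=1 | T(4,2)=1+2·3=7 | T(4,3)=3+3·1=6 | T(4,4)=1+4·0=1
i=5: T(5,1)=0+1·1=1 | T(5,2)=1+2·7=15 | T(5,3)=7+3·6=25 | T(5,4)=6+4·1=10
Read S(5,1) = 1, S(5,2) = 15, S(5,3) = 25, S(5,4) = 10.

1, 15, 25, 10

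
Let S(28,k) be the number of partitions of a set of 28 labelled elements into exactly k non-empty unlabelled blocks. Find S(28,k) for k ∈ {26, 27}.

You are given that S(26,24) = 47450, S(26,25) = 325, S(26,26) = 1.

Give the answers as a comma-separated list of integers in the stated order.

i=27: T(27,25)=47450+25·325=55575 | T(27,26)=325+26·1=351 | T(27,27)=1+27·0=1
i=28: T(28,26)=55575+26·351=64701 | T(28,27)=351+27·1=378
Read S(28,26) = 64701, S(28,27) = 378.

64701, 378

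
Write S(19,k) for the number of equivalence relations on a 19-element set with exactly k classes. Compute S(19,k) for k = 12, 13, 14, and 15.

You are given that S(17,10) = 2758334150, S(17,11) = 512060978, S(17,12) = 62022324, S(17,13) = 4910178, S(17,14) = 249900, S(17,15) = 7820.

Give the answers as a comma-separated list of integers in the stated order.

23466951300, 2892439160, 243577530, 13916778

@18  (18,11):512060978·11+2758334150→8391004908, (18,12):62022324·12+512060978→1256328866, (18,13):4910178·13+62022324→125854638, (18,14):249900·14+4910178→8408778, (18,15):7820·15+249900→367200
@19  (19,12):1256328866·12+8391004908→23466951300, (19,13):125854638·13+1256328866→2892439160, (19,14):8408778·14+125854638→243577530, (19,15):367200·15+8408778→13916778
Read S(19,12) = 23466951300, S(19,13) = 2892439160, S(19,14) = 243577530, S(19,15) = 13916778.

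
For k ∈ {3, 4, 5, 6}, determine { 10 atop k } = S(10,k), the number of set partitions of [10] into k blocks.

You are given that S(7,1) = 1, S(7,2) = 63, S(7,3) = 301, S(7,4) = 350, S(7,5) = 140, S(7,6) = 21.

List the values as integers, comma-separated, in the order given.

9330, 34105, 42525, 22827

@8  (8,1):1·1+0→1, (8,2):63·2+1→127, (8,3):301·3+63→966, (8,4):350·4+301→1701, (8,5):140·5+350→1050, (8,6):21·6+140→266
@9  (9,2):127·2+1→255, (9,3):966·3+127→3025, (9,4):1701·4+966→7770, (9,5):1050·5+1701→6951, (9,6):266·6+1050→2646
@10  (10,3):3025·3+255→9330, (10,4):7770·4+3025→34105, (10,5):6951·5+7770→42525, (10,6):2646·6+6951→22827
Read S(10,3) = 9330, S(10,4) = 34105, S(10,5) = 42525, S(10,6) = 22827.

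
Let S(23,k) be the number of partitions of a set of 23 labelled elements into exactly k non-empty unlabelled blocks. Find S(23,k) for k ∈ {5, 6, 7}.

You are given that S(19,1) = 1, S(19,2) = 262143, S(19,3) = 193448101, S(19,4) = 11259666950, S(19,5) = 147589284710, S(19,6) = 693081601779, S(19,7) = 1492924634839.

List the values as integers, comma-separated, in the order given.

96416888184100, 998969857983405, 4382641999117305

row 20: T[20][2]=2·262143+1=524287  T[20][3]=3·193448101+262143=580606446  T[20][4]=4·11259666950+193448101=45232115901  T[20][5]=5·147589284710+11259666950=749206090500  T[20][6]=6·693081601779+147589284710=4306078895384  T[20][7]=7·1492924634839+693081601779=11143554045652
row 21: T[21][3]=3·580606446+524287=1742343625  T[21][4]=4·45232115901+580606446=181509070050  T[21][5]=5·749206090500+45232115901=3791262568401  T[21][6]=6·4306078895384+749206090500=26585679462804  T[21][7]=7·11143554045652+4306078895384=82310957214948
row 22: T[22][4]=4·181509070050+1742343625=727778623825  T[22][5]=5·3791262568401+181509070050=19137821912055  T[22][6]=6·26585679462804+3791262568401=163305339345225  T[22][7]=7·82310957214948+26585679462804=602762379967440
row 23: T[23][5]=5·19137821912055+727778623825=96416888184100  T[23][6]=6·163305339345225+19137821912055=998969857983405  T[23][7]=7·602762379967440+163305339345225=4382641999117305
Read S(23,5) = 96416888184100, S(23,6) = 998969857983405, S(23,7) = 4382641999117305.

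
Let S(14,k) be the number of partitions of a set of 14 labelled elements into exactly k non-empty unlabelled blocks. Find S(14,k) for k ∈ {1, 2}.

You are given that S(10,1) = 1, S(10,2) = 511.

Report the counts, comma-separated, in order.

1, 8191

row 11: T[11][1]=1·1+0=1  T[11][2]=2·511+1=1023
row 12: T[12][1]=1·1+0=1  T[12][2]=2·1023+1=2047
row 13: T[13][1]=1·1+0=1  T[13][2]=2·2047+1=4095
row 14: T[14][1]=1·1+0=1  T[14][2]=2·4095+1=8191
Read S(14,1) = 1, S(14,2) = 8191.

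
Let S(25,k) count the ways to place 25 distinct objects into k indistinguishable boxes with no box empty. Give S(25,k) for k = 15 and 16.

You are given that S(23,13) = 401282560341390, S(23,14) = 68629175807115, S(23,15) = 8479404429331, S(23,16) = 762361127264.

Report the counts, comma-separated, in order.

4299394655347200, 526655161695960

i=24: T(24,14)=401282560341390+14·68629175807115=1362091021641000 | T(24,15)=68629175807115+15·8479404429331=195820242247080 | T(24,16)=8479404429331+16·762361127264=20677182465555
i=25: T(25,15)=1362091021641000+15·195820242247080=4299394655347200 | T(25,16)=195820242247080+16·20677182465555=526655161695960
Read S(25,15) = 4299394655347200, S(25,16) = 526655161695960.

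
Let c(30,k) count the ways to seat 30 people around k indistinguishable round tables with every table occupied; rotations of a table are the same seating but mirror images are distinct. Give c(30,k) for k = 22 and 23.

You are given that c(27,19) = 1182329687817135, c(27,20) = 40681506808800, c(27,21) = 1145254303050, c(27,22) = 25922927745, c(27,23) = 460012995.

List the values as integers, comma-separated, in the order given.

@28  (28,20):40681506808800·27+1182329687817135→2280730371654735, (28,21):1145254303050·27+40681506808800→71603372991150, (28,22):25922927745·27+1145254303050→1845173352165, (28,23):460012995·27+25922927745→38343278610
@29  (29,21):71603372991150·28+2280730371654735→4285624815406935, (29,22):1845173352165·28+71603372991150→123268226851770, (29,23):38343278610·28+1845173352165→2918785153245
@30  (30,22):123268226851770·29+4285624815406935→7860403394108265, (30,23):2918785153245·29+123268226851770→207912996295875
Read c(30,22) = 7860403394108265, c(30,23) = 207912996295875.

7860403394108265, 207912996295875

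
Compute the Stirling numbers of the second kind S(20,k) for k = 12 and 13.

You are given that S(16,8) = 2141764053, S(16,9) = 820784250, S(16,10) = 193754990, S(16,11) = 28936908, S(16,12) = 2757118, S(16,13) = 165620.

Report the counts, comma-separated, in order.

row 17: T[17][9]=9·820784250+2141764053=9528822303  T[17][10]=10·193754990+820784250=2758334150  T[17][11]=11·28936908+193754990=512060978  T[17][12]=12·2757118+28936908=62022324  T[17][13]=13·165620+2757118=4910178
row 18: T[18][10]=10·2758334150+9528822303=37112163803  T[18][11]=11·512060978+2758334150=8391004908  T[18][12]=12·62022324+512060978=1256328866  T[18][13]=13·4910178+62022324=125854638
row 19: T[19][11]=11·8391004908+37112163803=129413217791  T[19][12]=12·1256328866+8391004908=23466951300  T[19][13]=13·125854638+1256328866=2892439160
row 20: T[20][12]=12·23466951300+129413217791=411016633391  T[20][13]=13·2892439160+23466951300=61068660380
Read S(20,12) = 411016633391, S(20,13) = 61068660380.

411016633391, 61068660380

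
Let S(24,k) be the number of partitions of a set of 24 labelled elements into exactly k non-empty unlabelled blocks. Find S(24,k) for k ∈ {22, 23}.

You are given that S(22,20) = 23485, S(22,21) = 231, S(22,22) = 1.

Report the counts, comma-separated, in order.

i=23: T(23,21)=23485+21·231=28336 | T(23,22)=231+22·1=253 | T(23,23)=1+23·0=1
i=24: T(24,22)=28336+22·253=33902 | T(24,23)=253+23·1=276
Read S(24,22) = 33902, S(24,23) = 276.

33902, 276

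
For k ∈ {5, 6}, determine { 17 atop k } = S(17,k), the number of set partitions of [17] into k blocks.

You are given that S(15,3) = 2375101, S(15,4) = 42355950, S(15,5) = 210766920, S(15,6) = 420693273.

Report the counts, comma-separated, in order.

@16  (16,4):42355950·4+2375101→171798901, (16,5):210766920·5+42355950→1096190550, (16,6):420693273·6+210766920→2734926558
@17  (17,5):1096190550·5+171798901→5652751651, (17,6):2734926558·6+1096190550→17505749898
Read S(17,5) = 5652751651, S(17,6) = 17505749898.

5652751651, 17505749898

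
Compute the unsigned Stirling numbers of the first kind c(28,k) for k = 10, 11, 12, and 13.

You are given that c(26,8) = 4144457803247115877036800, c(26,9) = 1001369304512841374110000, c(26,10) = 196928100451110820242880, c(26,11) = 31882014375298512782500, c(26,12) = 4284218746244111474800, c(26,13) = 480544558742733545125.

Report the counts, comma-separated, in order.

195460557459107504515368560, 33819732719881270820297640, 4894196422205298253024980, 596287888163635369624650

i=27: T(27,9)=4144457803247115877036800+26·1001369304512841374110000=30180059720580991603896800 | T(27,10)=1001369304512841374110000+26·196928100451110820242880=6121499916241722700424880 | T(27,11)=196928100451110820242880+26·31882014375298512782500=1025860474208872152587880 | T(27,12)=31882014375298512782500+26·4284218746244111474800=143271701777645411127300 | T(27,13)=4284218746244111474800+26·480544558742733545125=16778377273555183648050
i=28: T(28,10)=30180059720580991603896800+27·6121499916241722700424880=195460557459107504515368560 | T(28,11)=6121499916241722700424880+27·1025860474208872152587880=33819732719881270820297640 | T(28,12)=1025860474208872152587880+27·143271701777645411127300=4894196422205298253024980 | T(28,13)=143271701777645411127300+27·16778377273555183648050=596287888163635369624650
Read c(28,10) = 195460557459107504515368560, c(28,11) = 33819732719881270820297640, c(28,12) = 4894196422205298253024980, c(28,13) = 596287888163635369624650.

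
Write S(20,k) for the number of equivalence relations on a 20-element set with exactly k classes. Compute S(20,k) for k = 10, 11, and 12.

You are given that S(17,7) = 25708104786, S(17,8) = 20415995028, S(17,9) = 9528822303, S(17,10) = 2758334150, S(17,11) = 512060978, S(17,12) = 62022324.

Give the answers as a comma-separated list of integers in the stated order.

@18  (18,8):20415995028·8+25708104786→189036065010, (18,9):9528822303·9+20415995028→106175395755, (18,10):2758334150·10+9528822303→37112163803, (18,11):512060978·11+2758334150→8391004908, (18,12):62022324·12+512060978→1256328866
@19  (19,9):106175395755·9+189036065010→1144614626805, (19,10):37112163803·10+106175395755→477297033785, (19,11):8391004908·11+37112163803→129413217791, (19,12):1256328866·12+8391004908→23466951300
@20  (20,10):477297033785·10+1144614626805→5917584964655, (20,11):129413217791·11+477297033785→1900842429486, (20,12):23466951300·12+129413217791→411016633391
Read S(20,10) = 5917584964655, S(20,11) = 1900842429486, S(20,12) = 411016633391.

5917584964655, 1900842429486, 411016633391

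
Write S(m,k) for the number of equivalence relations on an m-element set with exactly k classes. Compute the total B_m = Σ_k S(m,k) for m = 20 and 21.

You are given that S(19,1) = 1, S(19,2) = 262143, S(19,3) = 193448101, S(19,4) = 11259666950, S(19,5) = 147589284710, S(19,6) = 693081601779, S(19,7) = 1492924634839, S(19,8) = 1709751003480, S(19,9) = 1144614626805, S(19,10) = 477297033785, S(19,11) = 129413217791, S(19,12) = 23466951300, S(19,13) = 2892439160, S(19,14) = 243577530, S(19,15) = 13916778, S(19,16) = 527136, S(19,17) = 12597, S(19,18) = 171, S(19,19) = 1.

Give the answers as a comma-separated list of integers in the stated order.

51724158235372, 474869816156751

[20] T[20,1]:1*1+0=1 · T[20,2]:2*262143+1=524287 · T[20,3]:3*193448101+262143=580606446 · T[20,4]:4*11259666950+193448101=45232115901 · T[20,5]:5*147589284710+11259666950=749206090500 · T[20,6]:6*693081601779+147589284710=4306078895384 · T[20,7]:7*1492924634839+693081601779=11143554045652 · T[20,8]:8*1709751003480+1492924634839=15170932662679 · T[20,9]:9*1144614626805+1709751003480=12011282644725 · T[20,10]:10*477297033785+1144614626805=5917584964655 · T[20,11]:11*129413217791+477297033785=1900842429486 · T[20,12]:12*23466951300+129413217791=411016633391 · T[20,13]:13*2892439160+23466951300=61068660380 · T[20,14]:14*243577530+2892439160=6302524580 · T[20,15]:15*13916778+243577530=452329200 · T[20,16]:16*527136+13916778=22350954 · T[20,17]:17*12597+527136=741285 · T[20,18]:18*171+12597=15675 · T[20,19]:19*1+171=190 · T[20,20]:20*0+1=1
[21] T[21,1]:1*1+0=1 · T[21,2]:2*524287+1=1048575 · T[21,3]:3*580606446+524287=1742343625 · T[21,4]:4*45232115901+580606446=181509070050 · T[21,5]:5*749206090500+45232115901=3791262568401 · T[21,6]:6*4306078895384+749206090500=26585679462804 · T[21,7]:7*11143554045652+4306078895384=82310957214948 · T[21,8]:8*15170932662679+11143554045652=132511015347084 · T[21,9]:9*12011282644725+15170932662679=123272476465204 · T[21,10]:10*5917584964655+12011282644725=71187132291275 · T[21,11]:11*1900842429486+5917584964655=26826851689001 · T[21,12]:12*411016633391+1900842429486=6833042030178 · T[21,13]:13*61068660380+411016633391=1204909218331 · T[21,14]:14*6302524580+61068660380=149304004500 · T[21,15]:15*452329200+6302524580=13087462580 · T[21,16]:16*22350954+452329200=809944464 · T[21,17]:17*741285+22350954=34952799 · T[21,18]:18*15675+741285=1023435 · T[21,19]:19*190+15675=19285 · T[21,20]:20*1+190=210 · T[21,21]:21*0+1=1
B_20 = ΣS(20,k) = 1+524287+580606446+45232115901+749206090500+4306078895384+11143554045652+15170932662679+12011282644725+5917584964655+1900842429486+411016633391+61068660380+6302524580+452329200+22350954+741285+15675+190+1 = 51724158235372
B_21 = ΣS(21,k) = 1+1048575+1742343625+181509070050+3791262568401+26585679462804+82310957214948+132511015347084+123272476465204+71187132291275+26826851689001+6833042030178+1204909218331+149304004500+13087462580+809944464+34952799+1023435+19285+210+1 = 474869816156751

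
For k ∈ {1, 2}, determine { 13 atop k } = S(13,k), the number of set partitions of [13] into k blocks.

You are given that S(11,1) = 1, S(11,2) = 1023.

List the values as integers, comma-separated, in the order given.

[12] T[12,1]:1*1+0=1 · T[12,2]:2*1023+1=2047
[13] T[13,1]:1*1+0=1 · T[13,2]:2*2047+1=4095
Read S(13,1) = 1, S(13,2) = 4095.

1, 4095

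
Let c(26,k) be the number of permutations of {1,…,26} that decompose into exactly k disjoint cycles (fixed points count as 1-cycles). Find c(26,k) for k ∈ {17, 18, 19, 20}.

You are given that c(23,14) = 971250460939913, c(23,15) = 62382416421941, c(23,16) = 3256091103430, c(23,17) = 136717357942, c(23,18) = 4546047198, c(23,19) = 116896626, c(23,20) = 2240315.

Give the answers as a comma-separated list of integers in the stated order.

12972753318542875, 595667304367135, 22563937825000, 696829576300

row 24: T[24][15]=23·62382416421941+971250460939913=2406046038644556  T[24][16]=23·3256091103430+62382416421941=137272511800831  T[24][17]=23·136717357942+3256091103430=6400590336096  T[24][18]=23·4546047198+136717357942=241276443496  T[24][19]=23·116896626+4546047198=7234669596  T[24][20]=23·2240315+116896626=168423871
row 25: T[25][16]=24·137272511800831+2406046038644556=5700586321864500  T[25][17]=24·6400590336096+137272511800831=290886679867135  T[25][18]=24·241276443496+6400590336096=12191224980000  T[25][19]=24·7234669596+241276443496=414908513800  T[25][20]=24·168423871+7234669596=11276842500
row 26: T[26][17]=25·290886679867135+5700586321864500=12972753318542875  T[26][18]=25·12191224980000+290886679867135=595667304367135  T[26][19]=25·414908513800+12191224980000=22563937825000  T[26][20]=25·11276842500+414908513800=696829576300
Read c(26,17) = 12972753318542875, c(26,18) = 595667304367135, c(26,19) = 22563937825000, c(26,20) = 696829576300.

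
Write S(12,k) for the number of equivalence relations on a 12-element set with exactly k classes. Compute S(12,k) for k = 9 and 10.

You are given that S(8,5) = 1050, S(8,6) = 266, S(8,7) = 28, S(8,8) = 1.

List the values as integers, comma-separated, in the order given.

22275, 1705

row 9: T[9][6]=6·266+1050=2646  T[9][7]=7·28+266=462  T[9][8]=8·1+28=36  T[9][9]=9·0+1=1
row 10: T[10][7]=7·462+2646=5880  T[10][8]=8·36+462=750  T[10][9]=9·1+36=45  T[10][10]=10·0+1=1
row 11: T[11][8]=8·750+5880=11880  T[11][9]=9·45+750=1155  T[11][10]=10·1+45=55
row 12: T[12][9]=9·1155+11880=22275  T[12][10]=10·55+1155=1705
Read S(12,9) = 22275, S(12,10) = 1705.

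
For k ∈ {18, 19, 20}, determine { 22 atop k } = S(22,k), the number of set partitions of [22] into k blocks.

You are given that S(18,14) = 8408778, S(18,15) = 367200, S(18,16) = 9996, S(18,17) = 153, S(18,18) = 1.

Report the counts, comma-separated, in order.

[19] T[19,15]:15*367200+8408778=13916778 · T[19,16]:16*9996+367200=527136 · T[19,17]:17*153+9996=12597 · T[19,18]:18*1+153=171 · T[19,19]:19*0+1=1
[20] T[20,16]:16*527136+13916778=22350954 · T[20,17]:17*12597+527136=741285 · T[20,18]:18*171+12597=15675 · T[20,19]:19*1+171=190 · T[20,20]:20*0+1=1
[21] T[21,17]:17*741285+22350954=34952799 · T[21,18]:18*15675+741285=1023435 · T[21,19]:19*190+15675=19285 · T[21,20]:20*1+190=210
[22] T[22,18]:18*1023435+34952799=53374629 · T[22,19]:19*19285+1023435=1389850 · T[22,20]:20*210+19285=23485
Read S(22,18) = 53374629, S(22,19) = 1389850, S(22,20) = 23485.

53374629, 1389850, 23485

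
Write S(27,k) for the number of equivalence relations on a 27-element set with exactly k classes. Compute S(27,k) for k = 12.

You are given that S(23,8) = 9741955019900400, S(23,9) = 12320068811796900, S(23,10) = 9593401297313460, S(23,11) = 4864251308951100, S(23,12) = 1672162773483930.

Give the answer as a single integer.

[24] T[24,9]:9*12320068811796900+9741955019900400=120622574326072500 · T[24,10]:10*9593401297313460+12320068811796900=108254081784931500 · T[24,11]:11*4864251308951100+9593401297313460=63100165695775560 · T[24,12]:12*1672162773483930+4864251308951100=24930204590758260
[25] T[25,10]:10*108254081784931500+120622574326072500=1203163392175387500 · T[25,11]:11*63100165695775560+108254081784931500=802355904438462660 · T[25,12]:12*24930204590758260+63100165695775560=362262620784874680
[26] T[26,11]:11*802355904438462660+1203163392175387500=10029078340998476760 · T[26,12]:12*362262620784874680+802355904438462660=5149507353856958820
[27] T[27,12]:12*5149507353856958820+10029078340998476760=71823166587281982600
Read S(27,12) = 71823166587281982600.

71823166587281982600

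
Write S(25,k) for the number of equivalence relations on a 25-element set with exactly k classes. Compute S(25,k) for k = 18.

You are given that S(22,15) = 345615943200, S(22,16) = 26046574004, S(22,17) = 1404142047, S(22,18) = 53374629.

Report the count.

i=23: T(23,16)=345615943200+16·26046574004=762361127264 | T(23,17)=26046574004+17·1404142047=49916988803 | T(23,18)=1404142047+18·53374629=2364885369
i=24: T(24,17)=762361127264+17·49916988803=1610949936915 | T(24,18)=49916988803+18·2364885369=92484925445
i=25: T(25,18)=1610949936915+18·92484925445=3275678594925
Read S(25,18) = 3275678594925.

3275678594925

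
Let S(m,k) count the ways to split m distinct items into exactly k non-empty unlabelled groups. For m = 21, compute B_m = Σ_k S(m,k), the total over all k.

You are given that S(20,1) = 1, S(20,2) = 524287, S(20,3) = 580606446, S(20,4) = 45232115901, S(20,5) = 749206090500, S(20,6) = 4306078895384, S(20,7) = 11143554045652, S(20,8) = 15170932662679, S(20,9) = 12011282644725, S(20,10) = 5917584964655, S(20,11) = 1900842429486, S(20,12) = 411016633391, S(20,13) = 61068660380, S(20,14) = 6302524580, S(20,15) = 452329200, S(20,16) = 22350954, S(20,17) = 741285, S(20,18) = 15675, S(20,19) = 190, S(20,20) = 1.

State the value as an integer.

[21] T[21,1]:1*1+0=1 · T[21,2]:2*524287+1=1048575 · T[21,3]:3*580606446+524287=1742343625 · T[21,4]:4*45232115901+580606446=181509070050 · T[21,5]:5*749206090500+45232115901=3791262568401 · T[21,6]:6*4306078895384+749206090500=26585679462804 · T[21,7]:7*11143554045652+4306078895384=82310957214948 · T[21,8]:8*15170932662679+11143554045652=132511015347084 · T[21,9]:9*12011282644725+15170932662679=123272476465204 · T[21,10]:10*5917584964655+12011282644725=71187132291275 · T[21,11]:11*1900842429486+5917584964655=26826851689001 · T[21,12]:12*411016633391+1900842429486=6833042030178 · T[21,13]:13*61068660380+411016633391=1204909218331 · T[21,14]:14*6302524580+61068660380=149304004500 · T[21,15]:15*452329200+6302524580=13087462580 · T[21,16]:16*22350954+452329200=809944464 · T[21,17]:17*741285+22350954=34952799 · T[21,18]:18*15675+741285=1023435 · T[21,19]:19*190+15675=19285 · T[21,20]:20*1+190=210 · T[21,21]:21*0+1=1
B_21 = ΣS(21,k) = 1+1048575+1742343625+181509070050+3791262568401+26585679462804+82310957214948+132511015347084+123272476465204+71187132291275+26826851689001+6833042030178+1204909218331+149304004500+13087462580+809944464+34952799+1023435+19285+210+1 = 474869816156751

474869816156751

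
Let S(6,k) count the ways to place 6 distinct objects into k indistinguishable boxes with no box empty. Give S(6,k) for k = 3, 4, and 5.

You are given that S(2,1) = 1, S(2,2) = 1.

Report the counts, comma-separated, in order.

[3] T[3,1]:1*1+0=1 · T[3,2]:2*1+1=3 · T[3,3]:3*0+1=1
[4] T[4,1]:1*1+0=1 · T[4,2]:2*3+1=7 · T[4,3]:3*1+3=6 · T[4,4]:4*0+1=1
[5] T[5,2]:2*7+1=15 · T[5,3]:3*6+7=25 · T[5,4]:4*1+6=10 · T[5,5]:5*0+1=1
[6] T[6,3]:3*25+15=90 · T[6,4]:4*10+25=65 · T[6,5]:5*1+10=15
Read S(6,3) = 90, S(6,4) = 65, S(6,5) = 15.

90, 65, 15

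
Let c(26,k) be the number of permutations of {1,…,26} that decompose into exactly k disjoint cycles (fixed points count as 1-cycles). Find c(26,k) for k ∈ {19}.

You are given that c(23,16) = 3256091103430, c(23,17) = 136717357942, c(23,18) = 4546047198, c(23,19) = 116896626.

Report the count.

row 24: T[24][17]=23·136717357942+3256091103430=6400590336096  T[24][18]=23·4546047198+136717357942=241276443496  T[24][19]=23·116896626+4546047198=7234669596
row 25: T[25][18]=24·241276443496+6400590336096=12191224980000  T[25][19]=24·7234669596+241276443496=414908513800
row 26: T[26][19]=25·414908513800+12191224980000=22563937825000
Read c(26,19) = 22563937825000.

22563937825000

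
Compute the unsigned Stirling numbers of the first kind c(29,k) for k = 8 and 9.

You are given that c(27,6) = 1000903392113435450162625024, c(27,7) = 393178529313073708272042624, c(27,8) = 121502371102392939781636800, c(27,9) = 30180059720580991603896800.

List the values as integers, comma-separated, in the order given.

114481515057741551880042390144, 29891934088703915048808047424

@28  (28,7):393178529313073708272042624·27+1000903392113435450162625024→11616723683566425573507775872, (28,8):121502371102392939781636800·27+393178529313073708272042624→3673742549077683082376236224, (28,9):30180059720580991603896800·27+121502371102392939781636800→936363983558079713086850400
@29  (29,8):3673742549077683082376236224·28+11616723683566425573507775872→114481515057741551880042390144, (29,9):936363983558079713086850400·28+3673742549077683082376236224→29891934088703915048808047424
Read c(29,8) = 114481515057741551880042390144, c(29,9) = 29891934088703915048808047424.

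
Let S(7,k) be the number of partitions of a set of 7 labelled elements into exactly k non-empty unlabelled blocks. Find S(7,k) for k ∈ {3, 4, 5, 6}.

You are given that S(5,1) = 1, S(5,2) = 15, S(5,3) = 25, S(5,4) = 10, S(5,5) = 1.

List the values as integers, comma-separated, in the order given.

301, 350, 140, 21

[6] T[6,2]:2*15+1=31 · T[6,3]:3*25+15=90 · T[6,4]:4*10+25=65 · T[6,5]:5*1+10=15 · T[6,6]:6*0+1=1
[7] T[7,3]:3*90+31=301 · T[7,4]:4*65+90=350 · T[7,5]:5*15+65=140 · T[7,6]:6*1+15=21
Read S(7,3) = 301, S(7,4) = 350, S(7,5) = 140, S(7,6) = 21.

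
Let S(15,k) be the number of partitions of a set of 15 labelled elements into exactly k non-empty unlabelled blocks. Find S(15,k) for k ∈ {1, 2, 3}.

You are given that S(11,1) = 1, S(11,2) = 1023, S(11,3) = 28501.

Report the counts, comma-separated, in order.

1, 16383, 2375101

row 12: T[12][1]=1·1+0=1  T[12][2]=2·1023+1=2047  T[12][3]=3·28501+1023=86526
row 13: T[13][1]=1·1+0=1  T[13][2]=2·2047+1=4095  T[13][3]=3·86526+2047=261625
row 14: T[14][1]=1·1+0=1  T[14][2]=2·4095+1=8191  T[14][3]=3·261625+4095=788970
row 15: T[15][1]=1·1+0=1  T[15][2]=2·8191+1=16383  T[15][3]=3·788970+8191=2375101
Read S(15,1) = 1, S(15,2) = 16383, S(15,3) = 2375101.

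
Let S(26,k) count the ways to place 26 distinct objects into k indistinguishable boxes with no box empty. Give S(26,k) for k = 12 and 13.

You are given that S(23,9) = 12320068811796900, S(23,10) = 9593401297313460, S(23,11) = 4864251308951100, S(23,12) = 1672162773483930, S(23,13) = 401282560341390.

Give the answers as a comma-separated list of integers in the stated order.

5149507353856958820, 1850568574253550060

@24  (24,10):9593401297313460·10+12320068811796900→108254081784931500, (24,11):4864251308951100·11+9593401297313460→63100165695775560, (24,12):1672162773483930·12+4864251308951100→24930204590758260, (24,13):401282560341390·13+1672162773483930→6888836057922000
@25  (25,11):63100165695775560·11+108254081784931500→802355904438462660, (25,12):24930204590758260·12+63100165695775560→362262620784874680, (25,13):6888836057922000·13+24930204590758260→114485073343744260
@26  (26,12):362262620784874680·12+802355904438462660→5149507353856958820, (26,13):114485073343744260·13+362262620784874680→1850568574253550060
Read S(26,12) = 5149507353856958820, S(26,13) = 1850568574253550060.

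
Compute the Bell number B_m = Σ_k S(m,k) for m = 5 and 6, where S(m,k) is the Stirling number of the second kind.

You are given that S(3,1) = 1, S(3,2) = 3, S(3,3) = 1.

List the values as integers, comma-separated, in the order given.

r4: T_4,1=1×1+0=1; T_4,2=2×3+1=7; T_4,3=3×1+3=6; T_4,4=4×0+1=1
r5: T_5,1=1×1+0=1; T_5,2=2×7+1=15; T_5,3=3×6+7=25; T_5,4=4×1+6=10; T_5,5=5×0+1=1
r6: T_6,1=1×1+0=1; T_6,2=2×15+1=31; T_6,3=3×25+15=90; T_6,4=4×10+25=65; T_6,5=5×1+10=15; T_6,6=6×0+1=1
B_5 = ΣS(5,k) = 1+15+25+10+1 = 52
B_6 = ΣS(6,k) = 1+31+90+65+15+1 = 203

52, 203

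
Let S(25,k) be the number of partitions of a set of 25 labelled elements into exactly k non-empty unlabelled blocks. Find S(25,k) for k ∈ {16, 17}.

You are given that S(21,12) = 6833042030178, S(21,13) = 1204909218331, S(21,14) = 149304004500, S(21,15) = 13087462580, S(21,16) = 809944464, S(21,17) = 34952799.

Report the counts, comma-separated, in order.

526655161695960, 48063331393110

i=22: T(22,13)=6833042030178+13·1204909218331=22496861868481 | T(22,14)=1204909218331+14·149304004500=3295165281331 | T(22,15)=149304004500+15·13087462580=345615943200 | T(22,16)=13087462580+16·809944464=26046574004 | T(22,17)=809944464+17·34952799=1404142047
i=23: T(23,14)=22496861868481+14·3295165281331=68629175807115 | T(23,15)=3295165281331+15·345615943200=8479404429331 | T(23,16)=345615943200+16·26046574004=762361127264 | T(23,17)=26046574004+17·1404142047=49916988803
i=24: T(24,15)=68629175807115+15·8479404429331=195820242247080 | T(24,16)=8479404429331+16·762361127264=20677182465555 | T(24,17)=762361127264+17·49916988803=1610949936915
i=25: T(25,16)=195820242247080+16·20677182465555=526655161695960 | T(25,17)=20677182465555+17·1610949936915=48063331393110
Read S(25,16) = 526655161695960, S(25,17) = 48063331393110.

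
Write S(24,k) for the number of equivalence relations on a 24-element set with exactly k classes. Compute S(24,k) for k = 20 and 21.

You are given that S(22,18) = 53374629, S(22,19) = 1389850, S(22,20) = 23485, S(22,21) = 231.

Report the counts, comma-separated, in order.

row 23: T[23][19]=19·1389850+53374629=79781779  T[23][20]=20·23485+1389850=1859550  T[23][21]=21·231+23485=28336
row 24: T[24][20]=20·1859550+79781779=116972779  T[24][21]=21·28336+1859550=2454606
Read S(24,20) = 116972779, S(24,21) = 2454606.

116972779, 2454606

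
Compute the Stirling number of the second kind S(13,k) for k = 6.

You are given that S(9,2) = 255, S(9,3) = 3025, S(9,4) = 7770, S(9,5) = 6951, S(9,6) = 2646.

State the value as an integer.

r10: T_10,3=3×3025+255=9330; T_10,4=4×7770+3025=34105; T_10,5=5×6951+7770=42525; T_10,6=6×2646+6951=22827
r11: T_11,4=4×34105+9330=145750; T_11,5=5×42525+34105=246730; T_11,6=6×22827+42525=179487
r12: T_12,5=5×246730+145750=1379400; T_12,6=6×179487+246730=1323652
r13: T_13,6=6×1323652+1379400=9321312
Read S(13,6) = 9321312.

9321312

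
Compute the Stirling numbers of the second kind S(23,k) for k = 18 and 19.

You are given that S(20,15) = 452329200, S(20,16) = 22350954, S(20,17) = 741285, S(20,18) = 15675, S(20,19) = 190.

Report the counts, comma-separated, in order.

2364885369, 79781779

row 21: T[21][16]=16·22350954+452329200=809944464  T[21][17]=17·741285+22350954=34952799  T[21][18]=18·15675+741285=1023435  T[21][19]=19·190+15675=19285
row 22: T[22][17]=17·34952799+809944464=1404142047  T[22][18]=18·1023435+34952799=53374629  T[22][19]=19·19285+1023435=1389850
row 23: T[23][18]=18·53374629+1404142047=2364885369  T[23][19]=19·1389850+53374629=79781779
Read S(23,18) = 2364885369, S(23,19) = 79781779.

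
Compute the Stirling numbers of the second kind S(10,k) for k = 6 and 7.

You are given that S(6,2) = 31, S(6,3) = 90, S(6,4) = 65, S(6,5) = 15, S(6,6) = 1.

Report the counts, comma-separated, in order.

22827, 5880

i=7: T(7,3)=31+3·90=301 | T(7,4)=90+4·65=350 | T(7,5)=65+5·15=140 | T(7,6)=15+6·1=21 | T(7,7)=1+7·0=1
i=8: T(8,4)=301+4·350=1701 | T(8,5)=350+5·140=1050 | T(8,6)=140+6·21=266 | T(8,7)=21+7·1=28
i=9: T(9,5)=1701+5·1050=6951 | T(9,6)=1050+6·266=2646 | T(9,7)=266+7·28=462
i=10: T(10,6)=6951+6·2646=22827 | T(10,7)=2646+7·462=5880
Read S(10,6) = 22827, S(10,7) = 5880.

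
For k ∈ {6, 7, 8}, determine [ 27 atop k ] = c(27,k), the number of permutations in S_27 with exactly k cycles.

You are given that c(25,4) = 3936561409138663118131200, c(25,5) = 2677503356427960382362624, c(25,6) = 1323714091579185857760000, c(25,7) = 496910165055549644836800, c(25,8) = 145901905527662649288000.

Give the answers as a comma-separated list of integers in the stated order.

1000903392113435450162625024, 393178529313073708272042624, 121502371102392939781636800

i=26: T(26,5)=3936561409138663118131200+25·2677503356427960382362624=70874145319837672677196800 | T(26,6)=2677503356427960382362624+25·1323714091579185857760000=35770355645907606826362624 | T(26,7)=1323714091579185857760000+25·496910165055549644836800=13746468217967926978680000 | T(26,8)=496910165055549644836800+25·145901905527662649288000=4144457803247115877036800
i=27: T(27,6)=70874145319837672677196800+26·35770355645907606826362624=1000903392113435450162625024 | T(27,7)=35770355645907606826362624+26·13746468217967926978680000=393178529313073708272042624 | T(27,8)=13746468217967926978680000+26·4144457803247115877036800=121502371102392939781636800
Read c(27,6) = 1000903392113435450162625024, c(27,7) = 393178529313073708272042624, c(27,8) = 121502371102392939781636800.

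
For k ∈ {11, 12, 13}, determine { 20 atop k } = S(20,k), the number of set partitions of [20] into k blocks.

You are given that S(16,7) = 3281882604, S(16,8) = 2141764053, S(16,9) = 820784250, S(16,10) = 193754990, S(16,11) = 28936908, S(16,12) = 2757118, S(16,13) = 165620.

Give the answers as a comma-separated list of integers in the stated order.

row 17: T[17][8]=8·2141764053+3281882604=20415995028  T[17][9]=9·820784250+2141764053=9528822303  T[17][10]=10·193754990+820784250=2758334150  T[17][11]=11·28936908+193754990=512060978  T[17][12]=12·2757118+28936908=62022324  T[17][13]=13·165620+2757118=4910178
row 18: T[18][9]=9·9528822303+20415995028=106175395755  T[18][10]=10·2758334150+9528822303=37112163803  T[18][11]=11·512060978+2758334150=8391004908  T[18][12]=12·62022324+512060978=1256328866  T[18][13]=13·4910178+62022324=125854638
row 19: T[19][10]=10·37112163803+106175395755=477297033785  T[19][11]=11·8391004908+37112163803=129413217791  T[19][12]=12·1256328866+8391004908=23466951300  T[19][13]=13·125854638+1256328866=2892439160
row 20: T[20][11]=11·129413217791+477297033785=1900842429486  T[20][12]=12·23466951300+129413217791=411016633391  T[20][13]=13·2892439160+23466951300=61068660380
Read S(20,11) = 1900842429486, S(20,12) = 411016633391, S(20,13) = 61068660380.

1900842429486, 411016633391, 61068660380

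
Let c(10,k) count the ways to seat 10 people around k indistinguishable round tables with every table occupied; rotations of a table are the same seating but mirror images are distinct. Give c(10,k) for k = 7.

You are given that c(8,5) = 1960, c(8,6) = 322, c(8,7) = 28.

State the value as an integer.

row 9: T[9][6]=8·322+1960=4536  T[9][7]=8·28+322=546
row 10: T[10][7]=9·546+4536=9450
Read c(10,7) = 9450.

9450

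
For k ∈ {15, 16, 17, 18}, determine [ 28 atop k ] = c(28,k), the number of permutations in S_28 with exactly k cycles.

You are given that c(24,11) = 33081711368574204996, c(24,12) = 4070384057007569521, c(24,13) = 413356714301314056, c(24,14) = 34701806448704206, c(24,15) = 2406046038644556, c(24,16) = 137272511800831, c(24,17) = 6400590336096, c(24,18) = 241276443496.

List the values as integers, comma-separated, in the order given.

5370555489012577816470, 398629729895941637715, 25117208862499312650, 1340675942971287195

@25  (25,12):4070384057007569521·24+33081711368574204996→130770928736755873500, (25,13):413356714301314056·24+4070384057007569521→13990945200239106865, (25,14):34701806448704206·24+413356714301314056→1246200069070215000, (25,15):2406046038644556·24+34701806448704206→92446911376173550, (25,16):137272511800831·24+2406046038644556→5700586321864500, (25,17):6400590336096·24+137272511800831→290886679867135, (25,18):241276443496·24+6400590336096→12191224980000
@26  (26,13):13990945200239106865·25+130770928736755873500→480544558742733545125, (26,14):1246200069070215000·25+13990945200239106865→45145946926994481865, (26,15):92446911376173550·25+1246200069070215000→3557372853474553750, (26,16):5700586321864500·25+92446911376173550→234961569422786050, (26,17):290886679867135·25+5700586321864500→12972753318542875, (26,18):12191224980000·25+290886679867135→595667304367135
@27  (27,14):45145946926994481865·26+480544558742733545125→1654339178844590073615, (27,15):3557372853474553750·26+45145946926994481865→137637641117332879365, (27,16):234961569422786050·26+3557372853474553750→9666373658466991050, (27,17):12972753318542875·26+234961569422786050→572253155704900800, (27,18):595667304367135·26+12972753318542875→28460103232088385
@28  (28,15):137637641117332879365·27+1654339178844590073615→5370555489012577816470, (28,16):9666373658466991050·27+137637641117332879365→398629729895941637715, (28,17):572253155704900800·27+9666373658466991050→25117208862499312650, (28,18):28460103232088385·27+572253155704900800→1340675942971287195
Read c(28,15) = 5370555489012577816470, c(28,16) = 398629729895941637715, c(28,17) = 25117208862499312650, c(28,18) = 1340675942971287195.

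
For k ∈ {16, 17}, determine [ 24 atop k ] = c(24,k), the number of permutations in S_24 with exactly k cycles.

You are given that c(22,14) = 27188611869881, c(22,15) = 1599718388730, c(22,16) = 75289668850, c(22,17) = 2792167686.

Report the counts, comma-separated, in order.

137272511800831, 6400590336096

i=23: T(23,15)=27188611869881+22·1599718388730=62382416421941 | T(23,16)=1599718388730+22·75289668850=3256091103430 | T(23,17)=75289668850+22·2792167686=136717357942
i=24: T(24,16)=62382416421941+23·3256091103430=137272511800831 | T(24,17)=3256091103430+23·136717357942=6400590336096
Read c(24,16) = 137272511800831, c(24,17) = 6400590336096.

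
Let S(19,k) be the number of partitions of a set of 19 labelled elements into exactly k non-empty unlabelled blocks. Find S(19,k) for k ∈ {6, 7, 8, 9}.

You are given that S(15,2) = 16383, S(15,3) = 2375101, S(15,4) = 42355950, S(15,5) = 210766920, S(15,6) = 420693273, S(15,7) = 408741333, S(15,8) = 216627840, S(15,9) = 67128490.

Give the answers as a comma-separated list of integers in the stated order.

@16  (16,3):2375101·3+16383→7141686, (16,4):42355950·4+2375101→171798901, (16,5):210766920·5+42355950→1096190550, (16,6):420693273·6+210766920→2734926558, (16,7):408741333·7+420693273→3281882604, (16,8):216627840·8+408741333→2141764053, (16,9):67128490·9+216627840→820784250
@17  (17,4):171798901·4+7141686→694337290, (17,5):1096190550·5+171798901→5652751651, (17,6):2734926558·6+1096190550→17505749898, (17,7):3281882604·7+2734926558→25708104786, (17,8):2141764053·8+3281882604→20415995028, (17,9):820784250·9+2141764053→9528822303
@18  (18,5):5652751651·5+694337290→28958095545, (18,6):17505749898·6+5652751651→110687251039, (18,7):25708104786·7+17505749898→197462483400, (18,8):20415995028·8+25708104786→189036065010, (18,9):9528822303·9+20415995028→106175395755
@19  (19,6):110687251039·6+28958095545→693081601779, (19,7):197462483400·7+110687251039→1492924634839, (19,8):189036065010·8+197462483400→1709751003480, (19,9):106175395755·9+189036065010→1144614626805
Read S(19,6) = 693081601779, S(19,7) = 1492924634839, S(19,8) = 1709751003480, S(19,9) = 1144614626805.

693081601779, 1492924634839, 1709751003480, 1144614626805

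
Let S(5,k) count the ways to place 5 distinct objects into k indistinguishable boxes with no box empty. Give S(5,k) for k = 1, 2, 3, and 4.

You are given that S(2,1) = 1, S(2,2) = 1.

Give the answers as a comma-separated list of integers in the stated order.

row 3: T[3][1]=1·1+0=1  T[3][2]=2·1+1=3  T[3][3]=3·0+1=1
row 4: T[4][1]=1·1+0=1  T[4][2]=2·3+1=7  T[4][3]=3·1+3=6  T[4][4]=4·0+1=1
row 5: T[5][1]=1·1+0=1  T[5][2]=2·7+1=15  T[5][3]=3·6+7=25  T[5][4]=4·1+6=10
Read S(5,1) = 1, S(5,2) = 15, S(5,3) = 25, S(5,4) = 10.

1, 15, 25, 10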